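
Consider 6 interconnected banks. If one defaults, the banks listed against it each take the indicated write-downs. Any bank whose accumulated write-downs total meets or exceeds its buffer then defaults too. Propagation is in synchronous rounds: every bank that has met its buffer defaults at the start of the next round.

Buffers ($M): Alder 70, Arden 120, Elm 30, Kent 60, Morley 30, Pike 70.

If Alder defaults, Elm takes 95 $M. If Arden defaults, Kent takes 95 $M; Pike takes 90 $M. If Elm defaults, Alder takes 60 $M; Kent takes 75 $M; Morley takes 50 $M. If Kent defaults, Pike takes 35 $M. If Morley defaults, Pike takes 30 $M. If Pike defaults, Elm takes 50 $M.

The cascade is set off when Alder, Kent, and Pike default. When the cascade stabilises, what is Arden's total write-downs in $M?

0

Round 1 — Alder, Kent, Pike default (initial).
  Elm: +95+50 → 145 ≥ 30
Round 2 — Elm defaults.
  Morley: +50 → 50 ≥ 30
Round 3 — Morley defaults.
No further defaults.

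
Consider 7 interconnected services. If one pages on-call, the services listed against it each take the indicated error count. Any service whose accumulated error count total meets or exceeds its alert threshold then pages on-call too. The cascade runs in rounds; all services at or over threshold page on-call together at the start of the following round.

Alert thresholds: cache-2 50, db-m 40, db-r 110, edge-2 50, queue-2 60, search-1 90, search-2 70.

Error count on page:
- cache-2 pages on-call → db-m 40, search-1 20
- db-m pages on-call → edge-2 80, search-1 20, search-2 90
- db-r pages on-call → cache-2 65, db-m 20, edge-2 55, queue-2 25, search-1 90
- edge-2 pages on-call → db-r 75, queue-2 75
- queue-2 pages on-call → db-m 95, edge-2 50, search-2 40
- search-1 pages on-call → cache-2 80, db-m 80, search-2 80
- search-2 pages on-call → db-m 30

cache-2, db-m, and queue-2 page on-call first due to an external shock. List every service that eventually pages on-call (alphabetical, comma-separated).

cache-2, db-m, edge-2, queue-2, search-2

Round 1 — cache-2, db-m, queue-2 page on-call (initial).
  edge-2: +80+50 → 130 ≥ 50
  search-1: +20+20 → 40 < 90
  search-2: +90+40 → 130 ≥ 70
Round 2 — edge-2, search-2 page on-call.
  db-r: +75 → 75 < 110
No further pages.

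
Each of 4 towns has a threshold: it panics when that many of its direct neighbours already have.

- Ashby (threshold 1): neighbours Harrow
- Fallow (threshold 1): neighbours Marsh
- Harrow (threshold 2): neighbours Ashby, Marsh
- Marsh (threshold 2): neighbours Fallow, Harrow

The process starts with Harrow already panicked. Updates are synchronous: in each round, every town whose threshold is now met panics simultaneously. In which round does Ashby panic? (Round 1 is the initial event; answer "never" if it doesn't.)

2

Round 1 — Harrow panics (initial).
Round 2 — checking thresholds:
  Ashby: 1 of 1 neighbours ≥ 1, panics.
  Marsh: 1 of 2 neighbours < 2, below threshold.
Round 3 — no new panics; cascade stops.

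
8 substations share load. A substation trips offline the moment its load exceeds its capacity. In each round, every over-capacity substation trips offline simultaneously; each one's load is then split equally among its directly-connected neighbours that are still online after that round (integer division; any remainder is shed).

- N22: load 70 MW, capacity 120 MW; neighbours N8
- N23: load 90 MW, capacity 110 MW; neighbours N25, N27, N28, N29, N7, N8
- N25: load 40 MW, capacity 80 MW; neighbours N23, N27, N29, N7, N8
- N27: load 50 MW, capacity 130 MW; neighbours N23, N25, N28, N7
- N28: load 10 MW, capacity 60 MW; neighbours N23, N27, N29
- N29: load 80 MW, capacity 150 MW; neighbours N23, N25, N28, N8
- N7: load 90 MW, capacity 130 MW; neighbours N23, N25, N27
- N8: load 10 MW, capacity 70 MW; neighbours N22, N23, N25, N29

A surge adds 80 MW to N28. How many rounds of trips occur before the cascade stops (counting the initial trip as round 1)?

Round 1 — N28 at 90 > 60. N28 trips offline.
  N28 sheds 90 MW to N23, N27, N29: 30 each.
    N23: 90+30 = 120 > 110
    N27: 50+30 = 80 ≤ 130
    N29: 80+30 = 110 ≤ 150
Round 2 — N23 trips offline.
  N23 sheds 120 MW to N25, N27, N29, N7, N8: 24 each.
    N25: 40+24 = 64 ≤ 80
    N27: 80+24 = 104 ≤ 130
    N29: 110+24 = 134 ≤ 150
    N7: 90+24 = 114 ≤ 130
    N8: 10+24 = 34 ≤ 70
No further trips.

2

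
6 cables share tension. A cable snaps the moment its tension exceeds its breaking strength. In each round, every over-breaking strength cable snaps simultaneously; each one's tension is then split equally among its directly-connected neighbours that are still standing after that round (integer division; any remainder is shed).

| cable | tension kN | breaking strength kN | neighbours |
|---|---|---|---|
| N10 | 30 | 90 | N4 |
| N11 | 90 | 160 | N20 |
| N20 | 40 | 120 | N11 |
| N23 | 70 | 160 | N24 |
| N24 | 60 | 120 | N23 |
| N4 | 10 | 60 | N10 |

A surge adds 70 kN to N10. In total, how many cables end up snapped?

2

Round 1 — N10 at 100 > 90. N10 snaps.
  N10 sheds 100 kN to N4: 100 each.
    N4: 10+100 = 110 > 60
Round 2 — N4 snaps.
  N4 sheds 110 kN: no online neighbours, lost.
No further breaks.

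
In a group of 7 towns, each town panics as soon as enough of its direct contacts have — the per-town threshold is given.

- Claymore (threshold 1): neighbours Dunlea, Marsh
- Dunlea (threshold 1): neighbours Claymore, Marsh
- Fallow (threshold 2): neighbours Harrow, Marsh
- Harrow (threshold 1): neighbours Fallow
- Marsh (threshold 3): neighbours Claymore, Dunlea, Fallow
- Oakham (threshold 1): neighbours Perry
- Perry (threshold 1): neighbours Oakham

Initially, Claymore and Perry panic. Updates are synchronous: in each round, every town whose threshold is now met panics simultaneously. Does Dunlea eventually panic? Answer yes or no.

Round 1 — Claymore, Perry panic (initial).
Round 2 — checking thresholds:
  Dunlea: 1 of 2 neighbours ≥ 1, panics.
  Marsh: 1 of 3 neighbours < 3, below threshold.
  Oakham: 1 of 1 neighbours ≥ 1, panics.
Round 3 — no new panics; cascade stops.

yes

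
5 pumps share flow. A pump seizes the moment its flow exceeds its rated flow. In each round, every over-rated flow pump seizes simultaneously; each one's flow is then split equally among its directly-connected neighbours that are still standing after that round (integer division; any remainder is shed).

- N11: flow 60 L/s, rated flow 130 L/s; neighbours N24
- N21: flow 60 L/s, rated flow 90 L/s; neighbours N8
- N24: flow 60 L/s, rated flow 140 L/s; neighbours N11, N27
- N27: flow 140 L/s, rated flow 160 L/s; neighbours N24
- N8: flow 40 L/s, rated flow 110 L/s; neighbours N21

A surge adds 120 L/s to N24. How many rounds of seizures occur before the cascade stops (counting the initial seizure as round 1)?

2

Round 1 — N24 at 180 > 140. N24 seizes.
  N24 sheds 180 L/s to N11, N27: 90 each.
    N11: 60+90 = 150 > 130
    N27: 140+90 = 230 > 160
Round 2 — N11, N27 seize.
  N11 sheds 150 L/s: no online neighbours, lost.
  N27 sheds 230 L/s: no online neighbours, lost.
No further seizures.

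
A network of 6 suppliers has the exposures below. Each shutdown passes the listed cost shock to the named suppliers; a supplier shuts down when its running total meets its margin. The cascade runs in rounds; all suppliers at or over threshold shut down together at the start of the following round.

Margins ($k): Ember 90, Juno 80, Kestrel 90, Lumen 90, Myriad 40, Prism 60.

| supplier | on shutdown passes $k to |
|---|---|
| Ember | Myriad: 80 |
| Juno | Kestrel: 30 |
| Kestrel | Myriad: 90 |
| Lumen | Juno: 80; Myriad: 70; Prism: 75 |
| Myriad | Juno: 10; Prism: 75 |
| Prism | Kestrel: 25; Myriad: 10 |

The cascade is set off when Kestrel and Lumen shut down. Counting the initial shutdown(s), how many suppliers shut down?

5

Round 1 — Kestrel, Lumen shut down (initial).
  Juno: +80 → 80 ≥ 80
  Myriad: +90+70 → 160 ≥ 40
  Prism: +75 → 75 ≥ 60
Round 2 — Juno, Myriad, Prism shut down.
No further shutdowns.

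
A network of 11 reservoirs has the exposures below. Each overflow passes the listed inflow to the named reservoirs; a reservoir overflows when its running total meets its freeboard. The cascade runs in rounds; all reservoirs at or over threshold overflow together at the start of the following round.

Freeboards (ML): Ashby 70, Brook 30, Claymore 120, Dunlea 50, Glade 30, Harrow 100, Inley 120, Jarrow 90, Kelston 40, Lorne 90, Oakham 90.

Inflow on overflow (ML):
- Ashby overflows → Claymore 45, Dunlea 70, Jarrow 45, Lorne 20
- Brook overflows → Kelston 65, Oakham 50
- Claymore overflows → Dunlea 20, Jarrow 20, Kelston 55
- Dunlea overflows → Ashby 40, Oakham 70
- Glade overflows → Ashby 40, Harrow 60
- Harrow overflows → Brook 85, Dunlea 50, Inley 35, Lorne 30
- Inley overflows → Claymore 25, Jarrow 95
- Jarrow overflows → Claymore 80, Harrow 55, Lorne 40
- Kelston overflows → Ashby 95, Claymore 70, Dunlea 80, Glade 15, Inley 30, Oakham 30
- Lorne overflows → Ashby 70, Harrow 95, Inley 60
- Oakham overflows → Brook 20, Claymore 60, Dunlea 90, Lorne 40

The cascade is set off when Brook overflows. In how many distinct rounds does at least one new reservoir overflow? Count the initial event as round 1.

5

Round 1 — Brook overflows (initial).
  Kelston: +65 → 65 ≥ 40
  Oakham: +50 → 50 < 90
Round 2 — Kelston overflows.
  Ashby: +95 → 95 ≥ 70
  Claymore: +70 → 70 < 120
  Dunlea: +80 → 80 ≥ 50
  Glade: +15 → 15 < 30
  Inley: +30 → 30 < 120
  Oakham: +30 → 80 < 90
Round 3 — Ashby, Dunlea overflow.
  Claymore: +45 → 115 < 120
  Jarrow: +45 → 45 < 90
  Lorne: +20 → 20 < 90
  Oakham: +70 → 150 ≥ 90
Round 4 — Oakham overflows.
  Claymore: +60 → 175 ≥ 120
  Lorne: +40 → 60 < 90
Round 5 — Claymore overflows.
  Jarrow: +20 → 65 < 90
No further overflows.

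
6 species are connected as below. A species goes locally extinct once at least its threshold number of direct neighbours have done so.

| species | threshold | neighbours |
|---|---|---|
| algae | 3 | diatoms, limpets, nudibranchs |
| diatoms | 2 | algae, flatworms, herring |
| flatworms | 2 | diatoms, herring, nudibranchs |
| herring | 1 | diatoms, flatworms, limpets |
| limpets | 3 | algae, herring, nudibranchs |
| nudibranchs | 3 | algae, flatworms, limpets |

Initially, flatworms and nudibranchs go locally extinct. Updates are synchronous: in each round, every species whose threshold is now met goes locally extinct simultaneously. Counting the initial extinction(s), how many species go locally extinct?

Round 1 — flatworms, nudibranchs go locally extinct (initial).
Round 2 — checking thresholds:
  algae: 1 of 3 neighbours < 3, below threshold.
  diatoms: 1 of 3 neighbours < 2, below threshold.
  herring: 1 of 3 neighbours ≥ 1, goes locally extinct.
  limpets: 1 of 3 neighbours < 3, below threshold.
Round 3 — checking thresholds:
  algae: 1 of 3 neighbours < 3, below threshold.
  diatoms: 2 of 3 neighbours ≥ 2, goes locally extinct.
  limpets: 2 of 3 neighbours < 3, below threshold.
Round 4 — no new extinctions; cascade stops.

4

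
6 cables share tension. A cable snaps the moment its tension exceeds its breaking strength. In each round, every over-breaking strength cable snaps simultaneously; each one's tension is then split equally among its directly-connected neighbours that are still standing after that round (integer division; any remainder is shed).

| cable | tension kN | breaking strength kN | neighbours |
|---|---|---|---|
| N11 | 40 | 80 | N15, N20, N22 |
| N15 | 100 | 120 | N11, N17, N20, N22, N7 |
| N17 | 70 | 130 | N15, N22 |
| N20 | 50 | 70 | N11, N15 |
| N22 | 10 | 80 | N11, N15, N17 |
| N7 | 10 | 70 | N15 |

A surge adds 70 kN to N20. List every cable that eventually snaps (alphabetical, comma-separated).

N11, N15, N17, N20, N22

Round 1 — N20 at 120 > 70. N20 snaps.
  N20 sheds 120 kN to N11, N15: 60 each.
    N11: 40+60 = 100 > 80
    N15: 100+60 = 160 > 120
Round 2 — N11, N15 snap.
  N11 sheds 100 kN to N22: 100 each.
    N22: 10+100 = 110 > 80
  N15 sheds 160 kN to N17, N22, N7: 53 each (1 lost).
    N17: 70+53 = 123 ≤ 130
    N22: 110+53 = 163 > 80
    N7: 10+53 = 63 ≤ 70
Round 3 — N22 snaps.
  N22 sheds 163 kN to N17: 163 each.
    N17: 123+163 = 286 > 130
Round 4 — N17 snaps.
  N17 sheds 286 kN: no online neighbours, lost.
No further breaks.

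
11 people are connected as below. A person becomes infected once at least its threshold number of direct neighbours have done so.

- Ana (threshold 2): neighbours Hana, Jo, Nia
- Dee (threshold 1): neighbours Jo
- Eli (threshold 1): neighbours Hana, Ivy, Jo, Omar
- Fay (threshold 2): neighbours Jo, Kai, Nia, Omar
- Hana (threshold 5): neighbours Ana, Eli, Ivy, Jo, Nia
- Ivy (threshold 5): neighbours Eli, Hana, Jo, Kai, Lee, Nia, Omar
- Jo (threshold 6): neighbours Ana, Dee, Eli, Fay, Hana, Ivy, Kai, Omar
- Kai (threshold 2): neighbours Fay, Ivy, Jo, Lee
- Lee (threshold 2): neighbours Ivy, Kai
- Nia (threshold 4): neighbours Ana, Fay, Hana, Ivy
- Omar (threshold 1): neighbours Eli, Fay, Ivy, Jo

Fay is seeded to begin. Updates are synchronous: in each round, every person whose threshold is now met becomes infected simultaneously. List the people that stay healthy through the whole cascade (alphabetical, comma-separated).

Ana, Dee, Hana, Ivy, Jo, Kai, Lee, Nia

Round 1 — Fay becomes infected (initial).
Round 2 — checking thresholds:
  Jo: 1 of 8 neighbours < 6, not yet.
  Kai: 1 of 4 neighbours < 2, not yet.
  Nia: 1 of 4 neighbours < 4, not yet.
  Omar: 1 of 4 neighbours ≥ 1, becomes infected.
Round 3 — checking thresholds:
  Eli: 1 of 4 neighbours ≥ 1, becomes infected.
  Ivy: 1 of 7 neighbours < 5, not yet.
  Jo: 2 of 8 neighbours < 6, not yet.
  Kai: 1 of 4 neighbours < 2, not yet.
  Nia: 1 of 4 neighbours < 4, not yet.
Round 4 — no new infections; cascade stops.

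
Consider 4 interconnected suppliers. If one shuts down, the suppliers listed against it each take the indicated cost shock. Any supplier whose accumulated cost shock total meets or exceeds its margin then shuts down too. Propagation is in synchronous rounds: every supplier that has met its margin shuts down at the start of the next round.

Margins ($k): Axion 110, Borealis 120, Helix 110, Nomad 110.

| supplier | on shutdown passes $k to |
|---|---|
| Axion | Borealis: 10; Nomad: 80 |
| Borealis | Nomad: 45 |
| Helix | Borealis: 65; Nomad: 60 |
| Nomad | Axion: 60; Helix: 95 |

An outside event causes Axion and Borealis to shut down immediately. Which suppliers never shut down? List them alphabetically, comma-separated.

Helix

Round 1 — Axion, Borealis shut down (initial).
  Nomad: +80+45 → 125 ≥ 110
Round 2 — Nomad shuts down.
  Helix: +95 → 95 < 110
No further shutdowns.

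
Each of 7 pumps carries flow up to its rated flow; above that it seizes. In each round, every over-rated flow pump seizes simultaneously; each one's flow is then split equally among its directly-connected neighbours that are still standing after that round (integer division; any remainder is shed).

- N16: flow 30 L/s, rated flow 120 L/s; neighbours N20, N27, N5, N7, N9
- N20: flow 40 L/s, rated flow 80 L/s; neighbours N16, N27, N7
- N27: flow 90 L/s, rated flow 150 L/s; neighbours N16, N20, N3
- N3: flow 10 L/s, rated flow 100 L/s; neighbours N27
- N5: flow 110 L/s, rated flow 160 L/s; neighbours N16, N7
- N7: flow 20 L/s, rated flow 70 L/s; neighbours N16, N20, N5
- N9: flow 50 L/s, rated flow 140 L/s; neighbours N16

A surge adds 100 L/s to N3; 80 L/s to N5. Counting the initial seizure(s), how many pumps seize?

Round 1 — N3 at 110 > 100; N5 at 190 > 160. N3, N5 seize.
  N3 sheds 110 L/s to N27: 110 each.
    N27: 90+110 = 200 > 150
  N5 sheds 190 L/s to N16, N7: 95 each.
    N16: 30+95 = 125 > 120
    N7: 20+95 = 115 > 70
Round 2 — N16, N27, N7 seize.
  N16 sheds 125 L/s to N20, N9: 62 each (1 lost).
    N20: 40+62 = 102 > 80
    N9: 50+62 = 112 ≤ 140
  N27 sheds 200 L/s to N20: 200 each.
    N20: 102+200 = 302 > 80
  N7 sheds 115 L/s to N20: 115 each.
    N20: 302+115 = 417 > 80
Round 3 — N20 seizes.
  N20 sheds 417 L/s: no online neighbours, lost.
No further seizures.

6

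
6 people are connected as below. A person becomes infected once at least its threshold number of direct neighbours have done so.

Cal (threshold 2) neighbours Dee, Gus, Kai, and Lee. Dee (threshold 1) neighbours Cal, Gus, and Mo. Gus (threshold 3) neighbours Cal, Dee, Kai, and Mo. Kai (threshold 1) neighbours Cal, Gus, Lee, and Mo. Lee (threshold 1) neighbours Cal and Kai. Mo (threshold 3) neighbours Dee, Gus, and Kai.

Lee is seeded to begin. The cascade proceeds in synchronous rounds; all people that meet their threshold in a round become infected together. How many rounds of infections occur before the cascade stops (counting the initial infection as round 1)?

6

Round 1 — Lee becomes infected (initial).
Round 2 — checking thresholds:
  Cal: 1 of 4 neighbours < 2, not yet.
  Kai: 1 of 4 neighbours ≥ 1, becomes infected.
Round 3 — checking thresholds:
  Cal: 2 of 4 neighbours ≥ 2, becomes infected.
  Gus: 1 of 4 neighbours < 3, not yet.
  Mo: 1 of 3 neighbours < 3, not yet.
Round 4 — checking thresholds:
  Dee: 1 of 3 neighbours ≥ 1, becomes infected.
  Gus: 2 of 4 neighbours < 3, not yet.
  Mo: 1 of 3 neighbours < 3, not yet.
Round 5 — checking thresholds:
  Gus: 3 of 4 neighbours ≥ 3, becomes infected.
  Mo: 2 of 3 neighbours < 3, not yet.
Round 6 — checking thresholds:
  Mo: 3 of 3 neighbours ≥ 3, becomes infected.
Round 7 — no new infections; cascade stops.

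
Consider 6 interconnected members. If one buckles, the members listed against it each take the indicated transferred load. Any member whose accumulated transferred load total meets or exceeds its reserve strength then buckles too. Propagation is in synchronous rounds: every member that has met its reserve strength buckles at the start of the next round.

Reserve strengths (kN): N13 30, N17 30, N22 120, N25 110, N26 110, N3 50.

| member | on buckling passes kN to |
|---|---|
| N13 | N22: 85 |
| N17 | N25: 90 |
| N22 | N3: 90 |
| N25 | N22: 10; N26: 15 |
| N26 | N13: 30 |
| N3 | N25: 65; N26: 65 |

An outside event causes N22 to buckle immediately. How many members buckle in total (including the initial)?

2

Round 1 — N22 buckles (initial).
  N3: +90 → 90 ≥ 50
Round 2 — N3 buckles.
  N25: +65 → 65 < 110
  N26: +65 → 65 < 110
No further bucklings.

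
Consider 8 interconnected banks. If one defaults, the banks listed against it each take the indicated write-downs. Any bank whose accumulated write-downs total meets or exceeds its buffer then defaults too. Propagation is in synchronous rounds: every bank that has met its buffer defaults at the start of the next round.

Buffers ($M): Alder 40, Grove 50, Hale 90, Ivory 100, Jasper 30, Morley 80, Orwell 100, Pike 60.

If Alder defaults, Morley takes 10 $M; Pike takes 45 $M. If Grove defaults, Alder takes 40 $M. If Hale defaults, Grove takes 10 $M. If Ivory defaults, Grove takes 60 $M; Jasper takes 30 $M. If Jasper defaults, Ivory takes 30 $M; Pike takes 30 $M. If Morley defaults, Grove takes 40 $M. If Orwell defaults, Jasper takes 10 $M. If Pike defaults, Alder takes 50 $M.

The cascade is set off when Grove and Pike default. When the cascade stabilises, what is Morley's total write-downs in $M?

Round 1 — Grove, Pike default (initial).
  Alder: +40+50 → 90 ≥ 40
Round 2 — Alder defaults.
  Morley: +10 → 10 < 80
No further defaults.

10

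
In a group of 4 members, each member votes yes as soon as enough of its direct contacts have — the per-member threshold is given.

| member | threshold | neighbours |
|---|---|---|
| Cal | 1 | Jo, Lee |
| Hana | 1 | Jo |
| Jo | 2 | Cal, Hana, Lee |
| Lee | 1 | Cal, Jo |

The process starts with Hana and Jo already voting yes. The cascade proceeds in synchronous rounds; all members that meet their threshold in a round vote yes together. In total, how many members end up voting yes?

Round 1 — Hana, Jo vote yes (initial).
Round 2 — checking thresholds:
  Cal: 1 of 2 neighbours ≥ 1, votes yes.
  Lee: 1 of 2 neighbours ≥ 1, votes yes.
Round 3 — no new yes votes; cascade stops.

4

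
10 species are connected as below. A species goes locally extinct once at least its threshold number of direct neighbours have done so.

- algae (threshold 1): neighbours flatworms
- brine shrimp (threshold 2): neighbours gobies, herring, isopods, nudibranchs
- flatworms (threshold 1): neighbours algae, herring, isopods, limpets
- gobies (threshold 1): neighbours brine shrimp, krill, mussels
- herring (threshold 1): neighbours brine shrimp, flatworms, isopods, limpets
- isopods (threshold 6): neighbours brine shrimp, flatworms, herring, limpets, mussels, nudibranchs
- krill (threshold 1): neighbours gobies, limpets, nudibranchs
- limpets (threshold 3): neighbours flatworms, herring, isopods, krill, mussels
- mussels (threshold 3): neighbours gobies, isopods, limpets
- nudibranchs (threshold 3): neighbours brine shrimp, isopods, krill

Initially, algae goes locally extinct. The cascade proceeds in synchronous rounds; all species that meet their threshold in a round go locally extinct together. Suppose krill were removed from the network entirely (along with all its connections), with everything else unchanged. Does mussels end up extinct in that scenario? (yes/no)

no

With krill removed:
Round 1 — algae goes locally extinct (initial).
Round 2 — checking thresholds:
  flatworms: 1 of 4 neighbours ≥ 1, goes locally extinct.
Round 3 — checking thresholds:
  herring: 1 of 4 neighbours ≥ 1, goes locally extinct.
  isopods: 1 of 6 neighbours < 6, not yet.
  limpets: 1 of 4 neighbours < 3, not yet.
Round 4 — no new extinctions; cascade stops.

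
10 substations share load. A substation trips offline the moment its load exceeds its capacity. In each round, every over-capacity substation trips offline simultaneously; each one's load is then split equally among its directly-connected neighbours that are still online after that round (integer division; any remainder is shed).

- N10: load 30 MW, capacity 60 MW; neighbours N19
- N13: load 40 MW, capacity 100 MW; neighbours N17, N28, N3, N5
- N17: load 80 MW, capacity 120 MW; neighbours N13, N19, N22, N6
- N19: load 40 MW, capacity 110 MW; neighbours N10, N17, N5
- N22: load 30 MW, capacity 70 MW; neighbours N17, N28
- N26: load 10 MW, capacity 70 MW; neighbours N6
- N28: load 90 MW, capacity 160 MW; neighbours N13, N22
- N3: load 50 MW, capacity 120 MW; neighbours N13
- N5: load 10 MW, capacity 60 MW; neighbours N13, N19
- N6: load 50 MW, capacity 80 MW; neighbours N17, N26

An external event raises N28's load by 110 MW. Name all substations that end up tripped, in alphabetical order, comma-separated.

N10, N13, N17, N19, N22, N26, N28, N5, N6

Round 1 — N28 at 200 > 160. N28 trips offline.
  N28 sheds 200 MW to N13, N22: 100 each.
    N13: 40+100 = 140 > 100
    N22: 30+100 = 130 > 70
Round 2 — N13, N22 trip offline.
  N13 sheds 140 MW to N17, N3, N5: 46 each (2 lost).
    N17: 80+46 = 126 > 120
    N3: 50+46 = 96 ≤ 120
    N5: 10+46 = 56 ≤ 60
  N22 sheds 130 MW to N17: 130 each.
    N17: 126+130 = 256 > 120
Round 3 — N17 trips offline.
  N17 sheds 256 MW to N19, N6: 128 each.
    N19: 40+128 = 168 > 110
    N6: 50+128 = 178 > 80
Round 4 — N19, N6 trip offline.
  N19 sheds 168 MW to N10, N5: 84 each.
    N10: 30+84 = 114 > 60
    N5: 56+84 = 140 > 60
  N6 sheds 178 MW to N26: 178 each.
    N26: 10+178 = 188 > 70
Round 5 — N10, N26, N5 trip offline.
  N10 sheds 114 MW: no online neighbours, lost.
  N26 sheds 188 MW: no online neighbours, lost.
  N5 sheds 140 MW: no online neighbours, lost.
No further trips.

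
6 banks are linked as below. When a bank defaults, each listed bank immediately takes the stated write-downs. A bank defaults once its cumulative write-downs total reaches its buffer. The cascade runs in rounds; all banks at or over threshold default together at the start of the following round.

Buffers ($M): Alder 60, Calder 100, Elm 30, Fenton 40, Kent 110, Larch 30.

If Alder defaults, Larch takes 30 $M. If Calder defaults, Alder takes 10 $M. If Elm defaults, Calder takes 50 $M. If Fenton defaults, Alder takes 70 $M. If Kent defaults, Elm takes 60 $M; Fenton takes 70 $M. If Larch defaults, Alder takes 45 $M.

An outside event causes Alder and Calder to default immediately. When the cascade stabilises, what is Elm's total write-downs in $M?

0

Round 1 — Alder, Calder default (initial).
  Larch: +30 → 30 ≥ 30
Round 2 — Larch defaults.
No further defaults.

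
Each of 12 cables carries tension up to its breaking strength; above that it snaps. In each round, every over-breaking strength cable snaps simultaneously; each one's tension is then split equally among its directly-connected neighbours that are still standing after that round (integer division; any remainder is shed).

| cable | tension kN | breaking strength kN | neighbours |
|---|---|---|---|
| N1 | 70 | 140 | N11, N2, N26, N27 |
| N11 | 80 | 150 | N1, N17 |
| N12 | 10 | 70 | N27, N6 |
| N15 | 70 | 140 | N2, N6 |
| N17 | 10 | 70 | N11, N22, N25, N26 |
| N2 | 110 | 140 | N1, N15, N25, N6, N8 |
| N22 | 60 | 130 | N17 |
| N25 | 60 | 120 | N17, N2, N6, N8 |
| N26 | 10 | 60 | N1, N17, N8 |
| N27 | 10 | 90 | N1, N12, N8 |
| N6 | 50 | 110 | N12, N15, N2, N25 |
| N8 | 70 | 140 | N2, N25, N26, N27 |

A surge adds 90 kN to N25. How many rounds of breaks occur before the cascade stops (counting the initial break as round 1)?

Round 1 — N25 at 150 > 120. N25 snaps.
  N25 sheds 150 kN to N17, N2, N6, N8: 37 each (2 lost).
    N17: 10+37 = 47 ≤ 70
    N2: 110+37 = 147 > 140
    N6: 50+37 = 87 ≤ 110
    N8: 70+37 = 107 ≤ 140
Round 2 — N2 snaps.
  N2 sheds 147 kN to N1, N15, N6, N8: 36 each (3 lost).
    N1: 70+36 = 106 ≤ 140
    N15: 70+36 = 106 ≤ 140
    N6: 87+36 = 123 > 110
    N8: 107+36 = 143 > 140
Round 3 — N6, N8 snap.
  N6 sheds 123 kN to N12, N15: 61 each (1 lost).
    N12: 10+61 = 71 > 70
    N15: 106+61 = 167 > 140
  N8 sheds 143 kN to N26, N27: 71 each (1 lost).
    N26: 10+71 = 81 > 60
    N27: 10+71 = 81 ≤ 90
Round 4 — N12, N15, N26 snap.
  N12 sheds 71 kN to N27: 71 each.
    N27: 81+71 = 152 > 90
  N15 sheds 167 kN: no online neighbours, lost.
  N26 sheds 81 kN to N1, N17: 40 each (1 lost).
    N1: 106+40 = 146 > 140
    N17: 47+40 = 87 > 70
Round 5 — N1, N17, N27 snap.
  N1 sheds 146 kN to N11: 146 each.
    N11: 80+146 = 226 > 150
  N17 sheds 87 kN to N11, N22: 43 each (1 lost).
    N11: 226+43 = 269 > 150
    N22: 60+43 = 103 ≤ 130
  N27 sheds 152 kN: no online neighbours, lost.
Round 6 — N11 snaps.
  N11 sheds 269 kN: no online neighbours, lost.
No further breaks.

6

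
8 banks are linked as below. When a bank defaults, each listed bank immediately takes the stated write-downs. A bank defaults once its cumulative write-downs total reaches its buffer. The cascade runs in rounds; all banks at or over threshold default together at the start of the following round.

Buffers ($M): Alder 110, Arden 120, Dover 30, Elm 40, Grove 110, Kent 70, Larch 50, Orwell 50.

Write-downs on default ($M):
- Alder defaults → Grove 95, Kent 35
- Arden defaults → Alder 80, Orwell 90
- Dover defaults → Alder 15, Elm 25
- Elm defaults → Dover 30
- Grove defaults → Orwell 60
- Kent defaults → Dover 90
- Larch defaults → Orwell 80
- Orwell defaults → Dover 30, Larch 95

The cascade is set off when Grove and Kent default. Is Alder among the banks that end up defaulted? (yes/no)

no

Round 1 — Grove, Kent default (initial).
  Dover: +90 → 90 ≥ 30
  Orwell: +60 → 60 ≥ 50
Round 2 — Dover, Orwell default.
  Alder: +15 → 15 < 110
  Elm: +25 → 25 < 40
  Larch: +95 → 95 ≥ 50
Round 3 — Larch defaults.
No further defaults.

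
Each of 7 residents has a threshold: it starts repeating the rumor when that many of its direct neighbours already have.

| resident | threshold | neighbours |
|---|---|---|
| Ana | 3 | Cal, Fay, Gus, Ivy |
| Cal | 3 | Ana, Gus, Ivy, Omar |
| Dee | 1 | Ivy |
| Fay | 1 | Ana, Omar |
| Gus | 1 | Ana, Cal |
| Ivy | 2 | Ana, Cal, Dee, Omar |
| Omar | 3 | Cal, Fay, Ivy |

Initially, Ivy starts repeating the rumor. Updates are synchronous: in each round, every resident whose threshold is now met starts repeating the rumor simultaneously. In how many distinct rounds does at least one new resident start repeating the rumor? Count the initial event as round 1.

2

Round 1 — Ivy starts repeating the rumor (initial).
Round 2 — checking thresholds:
  Ana: 1 of 4 neighbours < 3, below threshold.
  Cal: 1 of 4 neighbours < 3, below threshold.
  Dee: 1 of 1 neighbours ≥ 1, starts repeating the rumor.
  Omar: 1 of 3 neighbours < 3, below threshold.
Round 3 — no new spreads; cascade stops.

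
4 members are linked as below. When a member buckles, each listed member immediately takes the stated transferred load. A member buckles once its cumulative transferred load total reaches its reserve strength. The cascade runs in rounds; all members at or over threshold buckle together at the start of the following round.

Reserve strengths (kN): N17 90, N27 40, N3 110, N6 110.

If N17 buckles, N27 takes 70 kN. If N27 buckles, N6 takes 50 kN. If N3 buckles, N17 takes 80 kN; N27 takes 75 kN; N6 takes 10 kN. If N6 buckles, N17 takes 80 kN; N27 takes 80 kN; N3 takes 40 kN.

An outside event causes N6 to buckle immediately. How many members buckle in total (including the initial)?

2

Round 1 — N6 buckles (initial).
  N17: +80 → 80 < 90
  N27: +80 → 80 ≥ 40
  N3: +40 → 40 < 110
Round 2 — N27 buckles.
No further bucklings.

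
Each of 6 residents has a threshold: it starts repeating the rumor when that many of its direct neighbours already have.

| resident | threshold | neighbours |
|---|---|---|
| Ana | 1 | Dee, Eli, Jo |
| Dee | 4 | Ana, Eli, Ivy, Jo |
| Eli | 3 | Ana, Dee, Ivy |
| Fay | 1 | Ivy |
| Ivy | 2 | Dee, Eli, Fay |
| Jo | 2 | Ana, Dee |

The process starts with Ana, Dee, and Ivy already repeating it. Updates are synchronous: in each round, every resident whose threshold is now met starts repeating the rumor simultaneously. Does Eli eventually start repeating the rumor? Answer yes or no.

yes

Round 1 — Ana, Dee, Ivy start repeating the rumor (initial).
Round 2 — checking thresholds:
  Eli: 3 of 3 neighbours ≥ 3, starts repeating the rumor.
  Fay: 1 of 1 neighbours ≥ 1, starts repeating the rumor.
  Jo: 2 of 2 neighbours ≥ 2, starts repeating the rumor.
Round 3 — no new spreads; cascade stops.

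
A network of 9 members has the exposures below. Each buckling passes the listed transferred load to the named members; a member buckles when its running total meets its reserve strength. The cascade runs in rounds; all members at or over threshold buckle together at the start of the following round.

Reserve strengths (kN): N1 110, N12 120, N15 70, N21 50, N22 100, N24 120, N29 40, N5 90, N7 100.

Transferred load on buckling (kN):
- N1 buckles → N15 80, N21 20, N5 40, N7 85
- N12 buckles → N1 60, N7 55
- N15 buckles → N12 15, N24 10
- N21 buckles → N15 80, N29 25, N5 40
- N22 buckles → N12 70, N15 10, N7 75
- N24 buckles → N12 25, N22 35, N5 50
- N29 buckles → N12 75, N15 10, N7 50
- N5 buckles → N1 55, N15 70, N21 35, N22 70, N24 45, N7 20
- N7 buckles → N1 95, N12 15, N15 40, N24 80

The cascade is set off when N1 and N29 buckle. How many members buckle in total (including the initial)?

Round 1 — N1, N29 buckle (initial).
  N12: +75 → 75 < 120
  N15: +80+10 → 90 ≥ 70
  N21: +20 → 20 < 50
  N5: +40 → 40 < 90
  N7: +85+50 → 135 ≥ 100
Round 2 — N15, N7 buckle.
  N12: +15+15 → 105 < 120
  N24: +10+80 → 90 < 120
No further bucklings.

4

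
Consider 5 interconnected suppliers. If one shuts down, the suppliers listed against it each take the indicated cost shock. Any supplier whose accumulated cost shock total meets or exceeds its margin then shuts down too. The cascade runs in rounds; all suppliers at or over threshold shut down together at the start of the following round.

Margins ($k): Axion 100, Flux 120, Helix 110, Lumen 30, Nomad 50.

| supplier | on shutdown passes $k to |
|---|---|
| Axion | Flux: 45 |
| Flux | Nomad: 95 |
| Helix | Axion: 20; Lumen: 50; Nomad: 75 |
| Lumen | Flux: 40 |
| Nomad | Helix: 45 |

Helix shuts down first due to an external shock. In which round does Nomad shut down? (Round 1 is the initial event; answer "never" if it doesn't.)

Round 1 — Helix shuts down (initial).
  Axion: +20 → 20 < 100
  Lumen: +50 → 50 ≥ 30
  Nomad: +75 → 75 ≥ 50
Round 2 — Lumen, Nomad shut down.
  Flux: +40 → 40 < 120
No further shutdowns.

2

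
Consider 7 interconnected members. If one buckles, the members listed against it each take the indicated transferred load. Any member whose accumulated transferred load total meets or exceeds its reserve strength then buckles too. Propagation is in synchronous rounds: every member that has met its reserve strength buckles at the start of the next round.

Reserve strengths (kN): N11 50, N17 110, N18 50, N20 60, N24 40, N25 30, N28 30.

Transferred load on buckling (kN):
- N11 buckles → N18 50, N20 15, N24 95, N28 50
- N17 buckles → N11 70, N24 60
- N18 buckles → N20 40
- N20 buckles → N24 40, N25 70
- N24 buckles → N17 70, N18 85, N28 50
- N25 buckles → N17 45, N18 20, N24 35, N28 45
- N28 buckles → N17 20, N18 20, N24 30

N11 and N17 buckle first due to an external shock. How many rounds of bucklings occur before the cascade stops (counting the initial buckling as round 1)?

Round 1 — N11, N17 buckle (initial).
  N18: +50 → 50 ≥ 50
  N20: +15 → 15 < 60
  N24: +95+60 → 155 ≥ 40
  N28: +50 → 50 ≥ 30
Round 2 — N18, N24, N28 buckle.
  N20: +40 → 55 < 60
No further bucklings.

2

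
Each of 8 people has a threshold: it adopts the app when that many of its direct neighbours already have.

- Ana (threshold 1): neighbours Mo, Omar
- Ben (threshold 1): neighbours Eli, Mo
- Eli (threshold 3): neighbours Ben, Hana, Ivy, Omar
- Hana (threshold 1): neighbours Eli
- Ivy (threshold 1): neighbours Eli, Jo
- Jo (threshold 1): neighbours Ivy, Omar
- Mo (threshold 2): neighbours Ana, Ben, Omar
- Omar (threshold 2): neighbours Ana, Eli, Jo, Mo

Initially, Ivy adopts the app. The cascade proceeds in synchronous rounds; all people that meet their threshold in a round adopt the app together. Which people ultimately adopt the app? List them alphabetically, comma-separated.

Round 1 — Ivy adopts the app (initial).
Round 2 — checking thresholds:
  Eli: 1 of 4 neighbours < 3, below threshold.
  Jo: 1 of 2 neighbours ≥ 1, adopts the app.
Round 3 — no new adoptions; cascade stops.

Ivy, Jo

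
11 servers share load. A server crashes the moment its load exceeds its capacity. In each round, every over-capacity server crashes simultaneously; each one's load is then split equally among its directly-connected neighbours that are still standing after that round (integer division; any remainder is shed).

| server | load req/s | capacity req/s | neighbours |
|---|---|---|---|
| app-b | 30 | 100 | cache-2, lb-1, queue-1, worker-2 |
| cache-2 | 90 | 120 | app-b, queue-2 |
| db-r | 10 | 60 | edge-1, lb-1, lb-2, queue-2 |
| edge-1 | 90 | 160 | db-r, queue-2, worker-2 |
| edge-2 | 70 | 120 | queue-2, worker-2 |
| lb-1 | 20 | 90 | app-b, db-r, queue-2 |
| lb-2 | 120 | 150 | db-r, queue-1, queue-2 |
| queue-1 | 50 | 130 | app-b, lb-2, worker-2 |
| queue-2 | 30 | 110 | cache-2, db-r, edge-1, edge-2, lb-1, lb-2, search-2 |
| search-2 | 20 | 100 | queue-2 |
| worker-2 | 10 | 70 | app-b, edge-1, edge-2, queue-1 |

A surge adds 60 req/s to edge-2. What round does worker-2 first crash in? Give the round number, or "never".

2

Round 1 — edge-2 at 130 > 120. edge-2 crashes.
  edge-2 sheds 130 req/s to queue-2, worker-2: 65 each.
    queue-2: 30+65 = 95 ≤ 110
    worker-2: 10+65 = 75 > 70
Round 2 — worker-2 crashes.
  worker-2 sheds 75 req/s to app-b, edge-1, queue-1: 25 each.
    app-b: 30+25 = 55 ≤ 100
    edge-1: 90+25 = 115 ≤ 160
    queue-1: 50+25 = 75 ≤ 130
No further crashes.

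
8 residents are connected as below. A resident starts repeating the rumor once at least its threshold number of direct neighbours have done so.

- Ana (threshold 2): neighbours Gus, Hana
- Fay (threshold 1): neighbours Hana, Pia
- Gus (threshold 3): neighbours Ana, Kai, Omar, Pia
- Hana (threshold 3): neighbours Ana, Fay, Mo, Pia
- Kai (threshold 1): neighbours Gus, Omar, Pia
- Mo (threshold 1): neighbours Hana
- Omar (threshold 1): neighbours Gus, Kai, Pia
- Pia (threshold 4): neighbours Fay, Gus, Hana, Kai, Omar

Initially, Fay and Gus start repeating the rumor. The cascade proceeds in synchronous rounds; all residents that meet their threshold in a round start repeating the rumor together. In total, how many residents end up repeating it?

Round 1 — Fay, Gus start repeating the rumor (initial).
Round 2 — checking thresholds:
  Ana: 1 of 2 neighbours < 2, below threshold.
  Hana: 1 of 4 neighbours < 3, below threshold.
  Kai: 1 of 3 neighbours ≥ 1, starts repeating the rumor.
  Omar: 1 of 3 neighbours ≥ 1, starts repeating the rumor.
  Pia: 2 of 5 neighbours < 4, below threshold.
Round 3 — checking thresholds:
  Ana: 1 of 2 neighbours < 2, below threshold.
  Hana: 1 of 4 neighbours < 3, below threshold.
  Pia: 4 of 5 neighbours ≥ 4, starts repeating the rumor.
Round 4 — no new spreads; cascade stops.

5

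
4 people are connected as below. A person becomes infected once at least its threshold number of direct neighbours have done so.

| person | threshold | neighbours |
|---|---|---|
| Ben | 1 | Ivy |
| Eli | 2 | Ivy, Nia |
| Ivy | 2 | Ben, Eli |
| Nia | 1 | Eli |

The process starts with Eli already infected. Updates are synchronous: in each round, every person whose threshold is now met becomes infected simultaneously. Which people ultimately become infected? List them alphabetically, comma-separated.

Eli, Nia

Round 1 — Eli becomes infected (initial).
Round 2 — checking thresholds:
  Ivy: 1 of 2 neighbours < 2, below threshold.
  Nia: 1 of 1 neighbours ≥ 1, becomes infected.
Round 3 — no new infections; cascade stops.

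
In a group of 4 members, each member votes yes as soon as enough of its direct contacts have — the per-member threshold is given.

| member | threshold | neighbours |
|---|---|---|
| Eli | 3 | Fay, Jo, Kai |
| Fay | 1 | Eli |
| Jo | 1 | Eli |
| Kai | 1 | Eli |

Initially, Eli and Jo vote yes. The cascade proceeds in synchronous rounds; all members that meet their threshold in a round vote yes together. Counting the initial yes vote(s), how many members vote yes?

4

Round 1 — Eli, Jo vote yes (initial).
Round 2 — checking thresholds:
  Fay: 1 of 1 neighbours ≥ 1, votes yes.
  Kai: 1 of 1 neighbours ≥ 1, votes yes.
Round 3 — no new yes votes; cascade stops.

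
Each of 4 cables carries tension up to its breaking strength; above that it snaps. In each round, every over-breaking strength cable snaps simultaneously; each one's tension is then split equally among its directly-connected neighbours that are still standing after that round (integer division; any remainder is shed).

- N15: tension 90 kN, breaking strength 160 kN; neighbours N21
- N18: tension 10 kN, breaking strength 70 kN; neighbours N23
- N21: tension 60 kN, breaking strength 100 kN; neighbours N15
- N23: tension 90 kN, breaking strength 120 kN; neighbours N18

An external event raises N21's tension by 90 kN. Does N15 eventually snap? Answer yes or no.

yes

Round 1 — N21 at 150 > 100. N21 snaps.
  N21 sheds 150 kN to N15: 150 each.
    N15: 90+150 = 240 > 160
Round 2 — N15 snaps.
  N15 sheds 240 kN: no online neighbours, lost.
No further breaks.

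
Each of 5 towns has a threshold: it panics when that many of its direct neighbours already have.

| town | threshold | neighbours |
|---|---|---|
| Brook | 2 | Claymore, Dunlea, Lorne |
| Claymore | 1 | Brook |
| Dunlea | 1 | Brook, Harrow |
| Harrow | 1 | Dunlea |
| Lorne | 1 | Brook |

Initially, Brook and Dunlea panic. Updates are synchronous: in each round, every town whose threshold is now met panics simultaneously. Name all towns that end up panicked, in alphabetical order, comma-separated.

Round 1 — Brook, Dunlea panic (initial).
Round 2 — checking thresholds:
  Claymore: 1 of 1 neighbours ≥ 1, panics.
  Harrow: 1 of 1 neighbours ≥ 1, panics.
  Lorne: 1 of 1 neighbours ≥ 1, panics.
Round 3 — no new panics; cascade stops.

Brook, Claymore, Dunlea, Harrow, Lorne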